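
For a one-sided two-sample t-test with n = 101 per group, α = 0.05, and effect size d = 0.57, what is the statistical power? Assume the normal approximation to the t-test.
Power ≈ 0.99

Power calculation (two-sample t-test, normal approximation):
z_β = d · √(n/2) - z_α
z_β = 0.57 · √(101/2) - 1.645
z_β = 0.57 · 7.106 - 1.645
z_β = 2.406

Power = Φ(z_β) = Φ(2.406) ≈ 0.992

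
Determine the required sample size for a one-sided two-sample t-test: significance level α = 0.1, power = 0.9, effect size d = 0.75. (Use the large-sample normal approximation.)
n = 24 per group

Sample size formula (two-sample t-test, normal approximation):
n = 2 · ((z_α + z_β) / d)²

z_α = 1.282 (for α = 0.1, one-sided)
z_β = 1.282 (for power = 0.9)
d = 0.75

n = 2 · ((1.282 + 1.282) / 0.75)²
n = 2 · (3.419)²
n ≈ 23.38
Round up to the next whole number: n = 24 per group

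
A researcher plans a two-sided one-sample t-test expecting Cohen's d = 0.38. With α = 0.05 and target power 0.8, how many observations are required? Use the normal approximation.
n = 55

Sample size formula (one-sample t-test, normal approximation):
n = ((z_{α/2} + z_β) / d)²

z_{α/2} = 1.960 (for α = 0.05, two-sided)
z_β = 0.842 (for power = 0.8)
d = 0.38

n = ((1.960 + 0.842) / 0.38)²
n = (7.374)²
n ≈ 54.38
Round up to the next whole number: n = 55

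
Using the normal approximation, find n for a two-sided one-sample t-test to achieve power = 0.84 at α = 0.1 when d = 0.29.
n = 83

Sample size formula (one-sample t-test, normal approximation):
n = ((z_{α/2} + z_β) / d)²

z_{α/2} = 1.645 (for α = 0.1, two-sided)
z_β = 0.994 (for power = 0.84)
d = 0.29

n = ((1.645 + 0.994) / 0.29)²
n = (9.100)²
n ≈ 82.81
Round up to the next whole number: n = 83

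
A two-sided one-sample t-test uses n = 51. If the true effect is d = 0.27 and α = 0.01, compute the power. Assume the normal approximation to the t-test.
Power ≈ 0.26

Power calculation (one-sample t-test, normal approximation):
z_β = d · √n - z_{α/2}
z_β = 0.27 · √51 - 2.576
z_β = 0.27 · 7.141 - 2.576
z_β = -0.648

Power = Φ(z_β) = Φ(-0.648) ≈ 0.259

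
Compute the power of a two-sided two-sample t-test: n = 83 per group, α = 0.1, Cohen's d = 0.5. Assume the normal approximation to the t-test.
Power ≈ 0.94

Power calculation (two-sample t-test, normal approximation):
z_β = d · √(n/2) - z_{α/2}
z_β = 0.5 · √(83/2) - 1.645
z_β = 0.5 · 6.442 - 1.645
z_β = 1.576

Power = Φ(z_β) = Φ(1.576) ≈ 0.943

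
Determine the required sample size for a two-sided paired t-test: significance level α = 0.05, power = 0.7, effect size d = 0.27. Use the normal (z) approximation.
n = 85 pairs

Sample size formula (paired t-test, normal approximation):
n = ((z_{α/2} + z_β) / d)²

z_{α/2} = 1.960 (for α = 0.05, two-sided)
z_β = 0.524 (for power = 0.7)
d = 0.27

n = ((1.960 + 0.524) / 0.27)²
n = (9.200)²
n ≈ 84.64
Round up to the next whole number: n = 85 pairs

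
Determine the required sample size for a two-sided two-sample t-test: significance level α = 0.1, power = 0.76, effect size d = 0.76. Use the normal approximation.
n = 20 per group

Sample size formula (two-sample t-test, normal approximation):
n = 2 · ((z_{α/2} + z_β) / d)²

z_{α/2} = 1.645 (for α = 0.1, two-sided)
z_β = 0.706 (for power = 0.76)
d = 0.76

n = 2 · ((1.645 + 0.706) / 0.76)²
n = 2 · (3.093)²
n ≈ 19.13
Round up to the next whole number: n = 20 per group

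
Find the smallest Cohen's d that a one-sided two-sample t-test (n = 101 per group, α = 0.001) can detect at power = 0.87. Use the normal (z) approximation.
d ≈ 0.59

Minimum detectable effect (two-sample t-test, normal approximation):
d = (z_α + z_β) / √(n/2)
d = (3.090 + 1.126) / √(101/2)
d = 4.217 / 7.106
d ≈ 0.59

By Cohen's convention (0.2 small / 0.5 medium / 0.8 large): medium effect.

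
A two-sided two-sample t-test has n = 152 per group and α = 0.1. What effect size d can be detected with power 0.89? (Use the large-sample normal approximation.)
d ≈ 0.33

Minimum detectable effect (two-sample t-test, normal approximation):
d = (z_{α/2} + z_β) / √(n/2)
d = (1.645 + 1.227) / √(152/2)
d = 2.871 / 8.718
d ≈ 0.33

By Cohen's convention (0.2 small / 0.5 medium / 0.8 large): small effect.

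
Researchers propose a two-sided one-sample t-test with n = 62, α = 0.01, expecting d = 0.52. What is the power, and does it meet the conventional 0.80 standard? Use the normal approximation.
Power ≈ 0.94; the study is adequately powered (power ≥ 0.80)

Power calculation (one-sample t-test, normal approximation):
z_β = d · √n - z_{α/2}
z_β = 0.52 · √62 - 2.576
z_β = 0.52 · 7.874 - 2.576
z_β = 1.519

Power = Φ(z_β) = Φ(1.519) ≈ 0.936

Effect size d = 0.52 is medium by Cohen's convention (0.2/0.5/0.8).

Threshold: power ≥ 0.80 is conventionally adequate.
Power ≈ 0.94 → the study is adequately powered (power ≥ 0.80).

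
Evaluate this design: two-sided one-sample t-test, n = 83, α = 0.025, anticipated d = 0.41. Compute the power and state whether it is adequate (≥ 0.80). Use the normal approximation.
Power ≈ 0.93; the study is adequately powered (power ≥ 0.80)

Power calculation (one-sample t-test, normal approximation):
z_β = d · √n - z_{α/2}
z_β = 0.41 · √83 - 2.241
z_β = 0.41 · 9.110 - 2.241
z_β = 1.494

Power = Φ(z_β) = Φ(1.494) ≈ 0.932

Effect size d = 0.41 is small by Cohen's convention (0.2/0.5/0.8).

Threshold: power ≥ 0.80 is conventionally adequate.
Power ≈ 0.93 → the study is adequately powered (power ≥ 0.80).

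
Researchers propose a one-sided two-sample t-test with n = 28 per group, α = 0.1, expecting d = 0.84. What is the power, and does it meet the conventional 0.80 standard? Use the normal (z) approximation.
Power ≈ 0.97; the study is adequately powered (power ≥ 0.80)

Power calculation (two-sample t-test, normal approximation):
z_β = d · √(n/2) - z_α
z_β = 0.84 · √(28/2) - 1.282
z_β = 0.84 · 3.742 - 1.282
z_β = 1.861

Power = Φ(z_β) = Φ(1.861) ≈ 0.969

Effect size d = 0.84 is large by Cohen's convention (0.2/0.5/0.8).

Threshold: power ≥ 0.80 is conventionally adequate.
Power ≈ 0.97 → the study is adequately powered (power ≥ 0.80).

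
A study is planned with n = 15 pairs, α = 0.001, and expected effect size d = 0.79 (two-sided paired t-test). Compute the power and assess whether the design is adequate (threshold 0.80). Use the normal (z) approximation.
Power ≈ 0.41; the study is underpowered (power < 0.80)

Power calculation (paired t-test, normal approximation):
z_β = d · √n - z_{α/2}
z_β = 0.79 · √15 - 3.291
z_β = 0.79 · 3.873 - 3.291
z_β = -0.231

Power = Φ(z_β) = Φ(-0.231) ≈ 0.409

Effect size d = 0.79 is medium by Cohen's convention (0.2/0.5/0.8).

Threshold: power ≥ 0.80 is conventionally adequate.
Power ≈ 0.41 → the study is underpowered (power < 0.80).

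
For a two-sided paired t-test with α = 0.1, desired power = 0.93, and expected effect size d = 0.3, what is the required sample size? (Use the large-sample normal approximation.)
n = 109 pairs

Sample size formula (paired t-test, normal approximation):
n = ((z_{α/2} + z_β) / d)²

z_{α/2} = 1.645 (for α = 0.1, two-sided)
z_β = 1.476 (for power = 0.93)
d = 0.3

n = ((1.645 + 1.476) / 0.3)²
n = (10.403)²
n ≈ 108.22
Round up to the next whole number: n = 109 pairs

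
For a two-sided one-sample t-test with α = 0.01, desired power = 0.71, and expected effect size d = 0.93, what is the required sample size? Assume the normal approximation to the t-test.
n = 12

Sample size formula (one-sample t-test, normal approximation):
n = ((z_{α/2} + z_β) / d)²

z_{α/2} = 2.576 (for α = 0.01, two-sided)
z_β = 0.553 (for power = 0.71)
d = 0.93

n = ((2.576 + 0.553) / 0.93)²
n = (3.365)²
n ≈ 11.32
Round up to the next whole number: n = 12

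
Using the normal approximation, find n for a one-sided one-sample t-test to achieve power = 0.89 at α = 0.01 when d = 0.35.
n = 104

Sample size formula (one-sample t-test, normal approximation):
n = ((z_α + z_β) / d)²

z_α = 2.326 (for α = 0.01, one-sided)
z_β = 1.227 (for power = 0.89)
d = 0.35

n = ((2.326 + 1.227) / 0.35)²
n = (10.151)²
n ≈ 103.04
Round up to the next whole number: n = 104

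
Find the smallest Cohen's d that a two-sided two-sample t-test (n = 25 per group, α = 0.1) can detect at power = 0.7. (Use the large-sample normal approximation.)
d ≈ 0.61

Minimum detectable effect (two-sample t-test, normal approximation):
d = (z_{α/2} + z_β) / √(n/2)
d = (1.645 + 0.524) / √(25/2)
d = 2.169 / 3.536
d ≈ 0.61

By Cohen's convention (0.2 small / 0.5 medium / 0.8 large): medium effect.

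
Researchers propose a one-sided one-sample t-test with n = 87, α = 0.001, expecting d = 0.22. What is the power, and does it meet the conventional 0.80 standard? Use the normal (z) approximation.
Power ≈ 0.15; the study is underpowered (power < 0.80)

Power calculation (one-sample t-test, normal approximation):
z_β = d · √n - z_α
z_β = 0.22 · √87 - 3.090
z_β = 0.22 · 9.327 - 3.090
z_β = -1.038

Power = Φ(z_β) = Φ(-1.038) ≈ 0.150

Effect size d = 0.22 is small by Cohen's convention (0.2/0.5/0.8).

Threshold: power ≥ 0.80 is conventionally adequate.
Power ≈ 0.15 → the study is underpowered (power < 0.80).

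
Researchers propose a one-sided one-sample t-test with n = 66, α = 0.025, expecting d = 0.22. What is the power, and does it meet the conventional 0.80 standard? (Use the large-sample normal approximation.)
Power ≈ 0.43; the study is underpowered (power < 0.80)

Power calculation (one-sample t-test, normal approximation):
z_β = d · √n - z_α
z_β = 0.22 · √66 - 1.960
z_β = 0.22 · 8.124 - 1.960
z_β = -0.173

Power = Φ(z_β) = Φ(-0.173) ≈ 0.431

Effect size d = 0.22 is small by Cohen's convention (0.2/0.5/0.8).

Threshold: power ≥ 0.80 is conventionally adequate.
Power ≈ 0.43 → the study is underpowered (power < 0.80).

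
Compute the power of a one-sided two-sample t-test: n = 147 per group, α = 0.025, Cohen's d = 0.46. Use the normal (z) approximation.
Power ≈ 0.98

Power calculation (two-sample t-test, normal approximation):
z_β = d · √(n/2) - z_α
z_β = 0.46 · √(147/2) - 1.960
z_β = 0.46 · 8.573 - 1.960
z_β = 1.984

Power = Φ(z_β) = Φ(1.984) ≈ 0.976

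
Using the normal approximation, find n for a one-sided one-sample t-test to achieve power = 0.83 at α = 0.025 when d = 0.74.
n = 16

Sample size formula (one-sample t-test, normal approximation):
n = ((z_α + z_β) / d)²

z_α = 1.960 (for α = 0.025, one-sided)
z_β = 0.954 (for power = 0.83)
d = 0.74

n = ((1.960 + 0.954) / 0.74)²
n = (3.938)²
n ≈ 15.51
Round up to the next whole number: n = 16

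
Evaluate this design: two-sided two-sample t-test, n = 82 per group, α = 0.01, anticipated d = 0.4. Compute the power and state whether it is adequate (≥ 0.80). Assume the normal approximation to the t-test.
Power ≈ 0.49; the study is underpowered (power < 0.80)

Power calculation (two-sample t-test, normal approximation):
z_β = d · √(n/2) - z_{α/2}
z_β = 0.4 · √(82/2) - 2.576
z_β = 0.4 · 6.403 - 2.576
z_β = -0.015

Power = Φ(z_β) = Φ(-0.015) ≈ 0.494

Effect size d = 0.4 is small by Cohen's convention (0.2/0.5/0.8).

Threshold: power ≥ 0.80 is conventionally adequate.
Power ≈ 0.49 → the study is underpowered (power < 0.80).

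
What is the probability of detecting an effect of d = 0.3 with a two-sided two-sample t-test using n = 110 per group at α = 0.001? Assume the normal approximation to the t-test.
Power ≈ 0.14

Power calculation (two-sample t-test, normal approximation):
z_β = d · √(n/2) - z_{α/2}
z_β = 0.3 · √(110/2) - 3.291
z_β = 0.3 · 7.416 - 3.291
z_β = -1.066

Power = Φ(z_β) = Φ(-1.066) ≈ 0.143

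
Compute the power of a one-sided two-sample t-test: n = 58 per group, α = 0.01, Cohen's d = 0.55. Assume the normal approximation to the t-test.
Power ≈ 0.74

Power calculation (two-sample t-test, normal approximation):
z_β = d · √(n/2) - z_α
z_β = 0.55 · √(58/2) - 2.326
z_β = 0.55 · 5.385 - 2.326
z_β = 0.635

Power = Φ(z_β) = Φ(0.635) ≈ 0.737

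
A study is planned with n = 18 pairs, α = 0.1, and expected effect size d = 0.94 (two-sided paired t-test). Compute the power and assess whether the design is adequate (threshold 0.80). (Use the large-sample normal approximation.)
Power ≈ 0.99; the study is adequately powered (power ≥ 0.80)

Power calculation (paired t-test, normal approximation):
z_β = d · √n - z_{α/2}
z_β = 0.94 · √18 - 1.645
z_β = 0.94 · 4.243 - 1.645
z_β = 2.343

Power = Φ(z_β) = Φ(2.343) ≈ 0.990

Effect size d = 0.94 is large by Cohen's convention (0.2/0.5/0.8).

Threshold: power ≥ 0.80 is conventionally adequate.
Power ≈ 0.99 → the study is adequately powered (power ≥ 0.80).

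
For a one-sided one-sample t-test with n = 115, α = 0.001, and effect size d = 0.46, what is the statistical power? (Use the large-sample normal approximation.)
Power ≈ 0.97

Power calculation (one-sample t-test, normal approximation):
z_β = d · √n - z_α
z_β = 0.46 · √115 - 3.090
z_β = 0.46 · 10.724 - 3.090
z_β = 1.843

Power = Φ(z_β) = Φ(1.843) ≈ 0.967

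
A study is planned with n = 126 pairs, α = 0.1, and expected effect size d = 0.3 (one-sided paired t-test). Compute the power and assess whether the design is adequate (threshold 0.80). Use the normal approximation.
Power ≈ 0.98; the study is adequately powered (power ≥ 0.80)

Power calculation (paired t-test, normal approximation):
z_β = d · √n - z_α
z_β = 0.3 · √126 - 1.282
z_β = 0.3 · 11.225 - 1.282
z_β = 2.086

Power = Φ(z_β) = Φ(2.086) ≈ 0.982

Effect size d = 0.3 is small by Cohen's convention (0.2/0.5/0.8).

Threshold: power ≥ 0.80 is conventionally adequate.
Power ≈ 0.98 → the study is adequately powered (power ≥ 0.80).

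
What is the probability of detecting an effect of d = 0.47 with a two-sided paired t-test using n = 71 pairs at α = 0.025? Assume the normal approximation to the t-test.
Power ≈ 0.96

Power calculation (paired t-test, normal approximation):
z_β = d · √n - z_{α/2}
z_β = 0.47 · √71 - 2.241
z_β = 0.47 · 8.426 - 2.241
z_β = 1.719

Power = Φ(z_β) = Φ(1.719) ≈ 0.957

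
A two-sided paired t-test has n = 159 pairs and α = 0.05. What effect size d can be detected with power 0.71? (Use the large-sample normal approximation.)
d ≈ 0.20

Minimum detectable effect (paired t-test, normal approximation):
d = (z_{α/2} + z_β) / √n
d = (1.960 + 0.553) / √159
d = 2.513 / 12.610
d ≈ 0.20

By Cohen's convention (0.2 small / 0.5 medium / 0.8 large): small effect.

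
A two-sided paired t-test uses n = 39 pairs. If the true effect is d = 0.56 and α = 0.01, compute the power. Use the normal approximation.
Power ≈ 0.82

Power calculation (paired t-test, normal approximation):
z_β = d · √n - z_{α/2}
z_β = 0.56 · √39 - 2.576
z_β = 0.56 · 6.245 - 2.576
z_β = 0.921

Power = Φ(z_β) = Φ(0.921) ≈ 0.822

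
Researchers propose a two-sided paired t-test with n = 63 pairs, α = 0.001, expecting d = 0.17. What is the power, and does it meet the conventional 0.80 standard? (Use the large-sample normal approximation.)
Power ≈ 0.03; the study is underpowered (power < 0.80)

Power calculation (paired t-test, normal approximation):
z_β = d · √n - z_{α/2}
z_β = 0.17 · √63 - 3.291
z_β = 0.17 · 7.937 - 3.291
z_β = -1.941

Power = Φ(z_β) = Φ(-1.941) ≈ 0.026

Effect size d = 0.17 is very small by Cohen's convention (0.2/0.5/0.8).

Threshold: power ≥ 0.80 is conventionally adequate.
Power ≈ 0.03 → the study is underpowered (power < 0.80).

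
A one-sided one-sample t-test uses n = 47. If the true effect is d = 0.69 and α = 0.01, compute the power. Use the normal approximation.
Power ≈ 0.99

Power calculation (one-sample t-test, normal approximation):
z_β = d · √n - z_α
z_β = 0.69 · √47 - 2.326
z_β = 0.69 · 6.856 - 2.326
z_β = 2.404

Power = Φ(z_β) = Φ(2.404) ≈ 0.992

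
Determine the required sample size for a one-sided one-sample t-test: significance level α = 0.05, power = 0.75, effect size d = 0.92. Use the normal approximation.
n = 7

Sample size formula (one-sample t-test, normal approximation):
n = ((z_α + z_β) / d)²

z_α = 1.645 (for α = 0.05, one-sided)
z_β = 0.674 (for power = 0.75)
d = 0.92

n = ((1.645 + 0.674) / 0.92)²
n = (2.521)²
n ≈ 6.36
Round up to the next whole number: n = 7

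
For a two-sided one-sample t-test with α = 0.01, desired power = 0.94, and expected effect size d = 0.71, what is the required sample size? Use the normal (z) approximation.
n = 34

Sample size formula (one-sample t-test, normal approximation):
n = ((z_{α/2} + z_β) / d)²

z_{α/2} = 2.576 (for α = 0.01, two-sided)
z_β = 1.555 (for power = 0.94)
d = 0.71

n = ((2.576 + 1.555) / 0.71)²
n = (5.818)²
n ≈ 33.85
Round up to the next whole number: n = 34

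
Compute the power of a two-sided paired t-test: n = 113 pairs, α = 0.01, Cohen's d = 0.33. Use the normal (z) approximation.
Power ≈ 0.82

Power calculation (paired t-test, normal approximation):
z_β = d · √n - z_{α/2}
z_β = 0.33 · √113 - 2.576
z_β = 0.33 · 10.630 - 2.576
z_β = 0.932

Power = Φ(z_β) = Φ(0.932) ≈ 0.824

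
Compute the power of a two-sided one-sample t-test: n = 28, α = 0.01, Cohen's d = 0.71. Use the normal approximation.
Power ≈ 0.88

Power calculation (one-sample t-test, normal approximation):
z_β = d · √n - z_{α/2}
z_β = 0.71 · √28 - 2.576
z_β = 0.71 · 5.292 - 2.576
z_β = 1.181

Power = Φ(z_β) = Φ(1.181) ≈ 0.881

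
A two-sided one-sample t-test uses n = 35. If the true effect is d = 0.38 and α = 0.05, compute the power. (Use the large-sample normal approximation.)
Power ≈ 0.61

Power calculation (one-sample t-test, normal approximation):
z_β = d · √n - z_{α/2}
z_β = 0.38 · √35 - 1.960
z_β = 0.38 · 5.916 - 1.960
z_β = 0.288

Power = Φ(z_β) = Φ(0.288) ≈ 0.613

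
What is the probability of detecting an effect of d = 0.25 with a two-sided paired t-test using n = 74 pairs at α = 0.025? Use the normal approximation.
Power ≈ 0.46

Power calculation (paired t-test, normal approximation):
z_β = d · √n - z_{α/2}
z_β = 0.25 · √74 - 2.241
z_β = 0.25 · 8.602 - 2.241
z_β = -0.091

Power = Φ(z_β) = Φ(-0.091) ≈ 0.464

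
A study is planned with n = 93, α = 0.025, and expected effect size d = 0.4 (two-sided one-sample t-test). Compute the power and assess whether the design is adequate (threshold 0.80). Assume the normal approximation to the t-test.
Power ≈ 0.95; the study is adequately powered (power ≥ 0.80)

Power calculation (one-sample t-test, normal approximation):
z_β = d · √n - z_{α/2}
z_β = 0.4 · √93 - 2.241
z_β = 0.4 · 9.644 - 2.241
z_β = 1.616

Power = Φ(z_β) = Φ(1.616) ≈ 0.947

Effect size d = 0.4 is small by Cohen's convention (0.2/0.5/0.8).

Threshold: power ≥ 0.80 is conventionally adequate.
Power ≈ 0.95 → the study is adequately powered (power ≥ 0.80).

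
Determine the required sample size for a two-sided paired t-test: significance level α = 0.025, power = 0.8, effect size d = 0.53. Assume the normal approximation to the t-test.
n = 34 pairs

Sample size formula (paired t-test, normal approximation):
n = ((z_{α/2} + z_β) / d)²

z_{α/2} = 2.241 (for α = 0.025, two-sided)
z_β = 0.842 (for power = 0.8)
d = 0.53

n = ((2.241 + 0.842) / 0.53)²
n = (5.817)²
n ≈ 33.84
Round up to the next whole number: n = 34 pairs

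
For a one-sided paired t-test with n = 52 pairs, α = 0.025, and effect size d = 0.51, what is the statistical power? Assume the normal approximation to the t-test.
Power ≈ 0.96

Power calculation (paired t-test, normal approximation):
z_β = d · √n - z_α
z_β = 0.51 · √52 - 1.960
z_β = 0.51 · 7.211 - 1.960
z_β = 1.718

Power = Φ(z_β) = Φ(1.718) ≈ 0.957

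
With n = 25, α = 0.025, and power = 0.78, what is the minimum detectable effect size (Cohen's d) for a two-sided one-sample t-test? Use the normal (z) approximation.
d ≈ 0.60

Minimum detectable effect (one-sample t-test, normal approximation):
d = (z_{α/2} + z_β) / √n
d = (2.241 + 0.772) / √25
d = 3.014 / 5.000
d ≈ 0.60

By Cohen's convention (0.2 small / 0.5 medium / 0.8 large): medium effect.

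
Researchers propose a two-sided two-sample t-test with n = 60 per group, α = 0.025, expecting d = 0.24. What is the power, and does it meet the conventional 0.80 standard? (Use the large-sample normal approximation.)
Power ≈ 0.18; the study is underpowered (power < 0.80)

Power calculation (two-sample t-test, normal approximation):
z_β = d · √(n/2) - z_{α/2}
z_β = 0.24 · √(60/2) - 2.241
z_β = 0.24 · 5.477 - 2.241
z_β = -0.927

Power = Φ(z_β) = Φ(-0.927) ≈ 0.177

Effect size d = 0.24 is small by Cohen's convention (0.2/0.5/0.8).

Threshold: power ≥ 0.80 is conventionally adequate.
Power ≈ 0.18 → the study is underpowered (power < 0.80).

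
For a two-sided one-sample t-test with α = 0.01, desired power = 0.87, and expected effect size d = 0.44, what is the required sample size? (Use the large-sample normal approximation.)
n = 71

Sample size formula (one-sample t-test, normal approximation):
n = ((z_{α/2} + z_β) / d)²

z_{α/2} = 2.576 (for α = 0.01, two-sided)
z_β = 1.126 (for power = 0.87)
d = 0.44

n = ((2.576 + 1.126) / 0.44)²
n = (8.414)²
n ≈ 70.80
Round up to the next whole number: n = 71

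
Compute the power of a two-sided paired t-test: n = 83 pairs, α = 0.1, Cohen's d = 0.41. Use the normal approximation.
Power ≈ 0.98

Power calculation (paired t-test, normal approximation):
z_β = d · √n - z_{α/2}
z_β = 0.41 · √83 - 1.645
z_β = 0.41 · 9.110 - 1.645
z_β = 2.090

Power = Φ(z_β) = Φ(2.090) ≈ 0.982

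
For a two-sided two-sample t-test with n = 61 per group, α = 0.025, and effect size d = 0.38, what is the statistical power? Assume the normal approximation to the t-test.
Power ≈ 0.44

Power calculation (two-sample t-test, normal approximation):
z_β = d · √(n/2) - z_{α/2}
z_β = 0.38 · √(61/2) - 2.241
z_β = 0.38 · 5.523 - 2.241
z_β = -0.143

Power = Φ(z_β) = Φ(-0.143) ≈ 0.443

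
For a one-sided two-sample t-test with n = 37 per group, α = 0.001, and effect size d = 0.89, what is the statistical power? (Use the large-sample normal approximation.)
Power ≈ 0.77

Power calculation (two-sample t-test, normal approximation):
z_β = d · √(n/2) - z_α
z_β = 0.89 · √(37/2) - 3.090
z_β = 0.89 · 4.301 - 3.090
z_β = 0.738

Power = Φ(z_β) = Φ(0.738) ≈ 0.770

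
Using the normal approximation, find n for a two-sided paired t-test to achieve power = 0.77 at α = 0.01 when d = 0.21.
n = 250 pairs

Sample size formula (paired t-test, normal approximation):
n = ((z_{α/2} + z_β) / d)²

z_{α/2} = 2.576 (for α = 0.01, two-sided)
z_β = 0.739 (for power = 0.77)
d = 0.21

n = ((2.576 + 0.739) / 0.21)²
n = (15.786)²
n ≈ 249.20
Round up to the next whole number: n = 250 pairs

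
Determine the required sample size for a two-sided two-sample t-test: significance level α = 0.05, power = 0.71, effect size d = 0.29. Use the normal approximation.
n = 151 per group

Sample size formula (two-sample t-test, normal approximation):
n = 2 · ((z_{α/2} + z_β) / d)²

z_{α/2} = 1.960 (for α = 0.05, two-sided)
z_β = 0.553 (for power = 0.71)
d = 0.29

n = 2 · ((1.960 + 0.553) / 0.29)²
n = 2 · (8.666)²
n ≈ 150.20
Round up to the next whole number: n = 151 per group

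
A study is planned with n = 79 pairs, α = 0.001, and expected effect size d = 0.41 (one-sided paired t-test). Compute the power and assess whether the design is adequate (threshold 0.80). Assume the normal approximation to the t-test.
Power ≈ 0.71; the study is underpowered (power < 0.80)

Power calculation (paired t-test, normal approximation):
z_β = d · √n - z_α
z_β = 0.41 · √79 - 3.090
z_β = 0.41 · 8.888 - 3.090
z_β = 0.554

Power = Φ(z_β) = Φ(0.554) ≈ 0.710

Effect size d = 0.41 is small by Cohen's convention (0.2/0.5/0.8).

Threshold: power ≥ 0.80 is conventionally adequate.
Power ≈ 0.71 → the study is underpowered (power < 0.80).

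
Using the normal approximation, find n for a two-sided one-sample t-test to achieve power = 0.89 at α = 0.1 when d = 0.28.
n = 106

Sample size formula (one-sample t-test, normal approximation):
n = ((z_{α/2} + z_β) / d)²

z_{α/2} = 1.645 (for α = 0.1, two-sided)
z_β = 1.227 (for power = 0.89)
d = 0.28

n = ((1.645 + 1.227) / 0.28)²
n = (10.257)²
n ≈ 105.21
Round up to the next whole number: n = 106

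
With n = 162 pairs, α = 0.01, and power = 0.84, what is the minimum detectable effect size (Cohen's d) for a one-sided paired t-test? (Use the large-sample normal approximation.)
d ≈ 0.26

Minimum detectable effect (paired t-test, normal approximation):
d = (z_α + z_β) / √n
d = (2.326 + 0.994) / √162
d = 3.321 / 12.728
d ≈ 0.26

By Cohen's convention (0.2 small / 0.5 medium / 0.8 large): small effect.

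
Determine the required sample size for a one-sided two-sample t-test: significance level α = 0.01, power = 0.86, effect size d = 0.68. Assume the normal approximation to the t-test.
n = 51 per group

Sample size formula (two-sample t-test, normal approximation):
n = 2 · ((z_α + z_β) / d)²

z_α = 2.326 (for α = 0.01, one-sided)
z_β = 1.080 (for power = 0.86)
d = 0.68

n = 2 · ((2.326 + 1.080) / 0.68)²
n = 2 · (5.009)²
n ≈ 50.18
Round up to the next whole number: n = 51 per group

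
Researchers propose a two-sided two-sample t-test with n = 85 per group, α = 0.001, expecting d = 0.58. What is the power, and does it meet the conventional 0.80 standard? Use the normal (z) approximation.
Power ≈ 0.69; the study is underpowered (power < 0.80)

Power calculation (two-sample t-test, normal approximation):
z_β = d · √(n/2) - z_{α/2}
z_β = 0.58 · √(85/2) - 3.291
z_β = 0.58 · 6.519 - 3.291
z_β = 0.491

Power = Φ(z_β) = Φ(0.491) ≈ 0.688

Effect size d = 0.58 is medium by Cohen's convention (0.2/0.5/0.8).

Threshold: power ≥ 0.80 is conventionally adequate.
Power ≈ 0.69 → the study is underpowered (power < 0.80).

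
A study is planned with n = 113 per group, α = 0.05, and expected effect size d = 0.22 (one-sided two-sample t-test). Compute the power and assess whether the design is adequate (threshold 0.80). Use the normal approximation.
Power ≈ 0.50; the study is underpowered (power < 0.80)

Power calculation (two-sample t-test, normal approximation):
z_β = d · √(n/2) - z_α
z_β = 0.22 · √(113/2) - 1.645
z_β = 0.22 · 7.517 - 1.645
z_β = 0.009

Power = Φ(z_β) = Φ(0.009) ≈ 0.504

Effect size d = 0.22 is small by Cohen's convention (0.2/0.5/0.8).

Threshold: power ≥ 0.80 is conventionally adequate.
Power ≈ 0.50 → the study is underpowered (power < 0.80).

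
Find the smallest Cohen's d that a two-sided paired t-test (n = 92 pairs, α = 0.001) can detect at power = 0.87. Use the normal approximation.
d ≈ 0.46

Minimum detectable effect (paired t-test, normal approximation):
d = (z_{α/2} + z_β) / √n
d = (3.291 + 1.126) / √92
d = 4.417 / 9.592
d ≈ 0.46

By Cohen's convention (0.2 small / 0.5 medium / 0.8 large): small effect.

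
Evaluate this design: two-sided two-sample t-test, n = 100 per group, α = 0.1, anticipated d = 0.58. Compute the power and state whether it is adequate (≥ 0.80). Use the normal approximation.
Power ≈ 0.99; the study is adequately powered (power ≥ 0.80)

Power calculation (two-sample t-test, normal approximation):
z_β = d · √(n/2) - z_{α/2}
z_β = 0.58 · √(100/2) - 1.645
z_β = 0.58 · 7.071 - 1.645
z_β = 2.456

Power = Φ(z_β) = Φ(2.456) ≈ 0.993

Effect size d = 0.58 is medium by Cohen's convention (0.2/0.5/0.8).

Threshold: power ≥ 0.80 is conventionally adequate.
Power ≈ 0.99 → the study is adequately powered (power ≥ 0.80).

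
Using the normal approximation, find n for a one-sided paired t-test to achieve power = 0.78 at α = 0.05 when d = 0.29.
n = 70 pairs

Sample size formula (paired t-test, normal approximation):
n = ((z_α + z_β) / d)²

z_α = 1.645 (for α = 0.05, one-sided)
z_β = 0.772 (for power = 0.78)
d = 0.29

n = ((1.645 + 0.772) / 0.29)²
n = (8.334)²
n ≈ 69.46
Round up to the next whole number: n = 70 pairs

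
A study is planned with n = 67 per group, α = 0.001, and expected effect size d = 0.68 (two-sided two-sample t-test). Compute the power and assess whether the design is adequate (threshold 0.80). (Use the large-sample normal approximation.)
Power ≈ 0.74; the study is underpowered (power < 0.80)

Power calculation (two-sample t-test, normal approximation):
z_β = d · √(n/2) - z_{α/2}
z_β = 0.68 · √(67/2) - 3.291
z_β = 0.68 · 5.788 - 3.291
z_β = 0.645

Power = Φ(z_β) = Φ(0.645) ≈ 0.741

Effect size d = 0.68 is medium by Cohen's convention (0.2/0.5/0.8).

Threshold: power ≥ 0.80 is conventionally adequate.
Power ≈ 0.74 → the study is underpowered (power < 0.80).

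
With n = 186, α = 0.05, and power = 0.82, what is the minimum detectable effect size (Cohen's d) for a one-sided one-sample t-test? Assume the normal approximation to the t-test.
d ≈ 0.19

Minimum detectable effect (one-sample t-test, normal approximation):
d = (z_α + z_β) / √n
d = (1.645 + 0.915) / √186
d = 2.560 / 13.638
d ≈ 0.19

By Cohen's convention (0.2 small / 0.5 medium / 0.8 large): very small effect.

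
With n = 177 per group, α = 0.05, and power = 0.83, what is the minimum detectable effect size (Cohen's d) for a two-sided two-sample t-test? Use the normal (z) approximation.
d ≈ 0.31

Minimum detectable effect (two-sample t-test, normal approximation):
d = (z_{α/2} + z_β) / √(n/2)
d = (1.960 + 0.954) / √(177/2)
d = 2.914 / 9.407
d ≈ 0.31

By Cohen's convention (0.2 small / 0.5 medium / 0.8 large): small effect.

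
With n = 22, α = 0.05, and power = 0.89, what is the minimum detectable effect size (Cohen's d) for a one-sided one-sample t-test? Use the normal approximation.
d ≈ 0.61

Minimum detectable effect (one-sample t-test, normal approximation):
d = (z_α + z_β) / √n
d = (1.645 + 1.227) / √22
d = 2.871 / 4.690
d ≈ 0.61

By Cohen's convention (0.2 small / 0.5 medium / 0.8 large): medium effect.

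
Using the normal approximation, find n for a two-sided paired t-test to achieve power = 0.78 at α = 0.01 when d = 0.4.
n = 71 pairs

Sample size formula (paired t-test, normal approximation):
n = ((z_{α/2} + z_β) / d)²

z_{α/2} = 2.576 (for α = 0.01, two-sided)
z_β = 0.772 (for power = 0.78)
d = 0.4

n = ((2.576 + 0.772) / 0.4)²
n = (8.370)²
n ≈ 70.06
Round up to the next whole number: n = 71 pairs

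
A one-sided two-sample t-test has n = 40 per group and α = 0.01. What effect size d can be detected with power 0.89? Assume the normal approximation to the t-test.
d ≈ 0.79

Minimum detectable effect (two-sample t-test, normal approximation):
d = (z_α + z_β) / √(n/2)
d = (2.326 + 1.227) / √(40/2)
d = 3.553 / 4.472
d ≈ 0.79

By Cohen's convention (0.2 small / 0.5 medium / 0.8 large): medium effect.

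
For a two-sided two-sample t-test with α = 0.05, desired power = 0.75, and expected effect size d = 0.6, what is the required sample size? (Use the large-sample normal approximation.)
n = 39 per group

Sample size formula (two-sample t-test, normal approximation):
n = 2 · ((z_{α/2} + z_β) / d)²

z_{α/2} = 1.960 (for α = 0.05, two-sided)
z_β = 0.674 (for power = 0.75)
d = 0.6

n = 2 · ((1.960 + 0.674) / 0.6)²
n = 2 · (4.390)²
n ≈ 38.54
Round up to the next whole number: n = 39 per group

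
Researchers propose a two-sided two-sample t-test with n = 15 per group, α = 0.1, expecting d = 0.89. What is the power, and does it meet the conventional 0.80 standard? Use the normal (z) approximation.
Power ≈ 0.79; the study is underpowered (power < 0.80)

Power calculation (two-sample t-test, normal approximation):
z_β = d · √(n/2) - z_{α/2}
z_β = 0.89 · √(15/2) - 1.645
z_β = 0.89 · 2.739 - 1.645
z_β = 0.793

Power = Φ(z_β) = Φ(0.793) ≈ 0.786

Effect size d = 0.89 is large by Cohen's convention (0.2/0.5/0.8).

Threshold: power ≥ 0.80 is conventionally adequate.
Power ≈ 0.79 → the study is underpowered (power < 0.80).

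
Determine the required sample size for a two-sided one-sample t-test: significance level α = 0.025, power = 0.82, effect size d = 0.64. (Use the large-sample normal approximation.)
n = 25

Sample size formula (one-sample t-test, normal approximation):
n = ((z_{α/2} + z_β) / d)²

z_{α/2} = 2.241 (for α = 0.025, two-sided)
z_β = 0.915 (for power = 0.82)
d = 0.64

n = ((2.241 + 0.915) / 0.64)²
n = (4.931)²
n ≈ 24.31
Round up to the next whole number: n = 25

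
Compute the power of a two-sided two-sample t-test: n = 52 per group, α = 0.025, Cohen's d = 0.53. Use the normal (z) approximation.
Power ≈ 0.68

Power calculation (two-sample t-test, normal approximation):
z_β = d · √(n/2) - z_{α/2}
z_β = 0.53 · √(52/2) - 2.241
z_β = 0.53 · 5.099 - 2.241
z_β = 0.461

Power = Φ(z_β) = Φ(0.461) ≈ 0.678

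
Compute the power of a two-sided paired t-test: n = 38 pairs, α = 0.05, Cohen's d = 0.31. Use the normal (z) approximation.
Power ≈ 0.48

Power calculation (paired t-test, normal approximation):
z_β = d · √n - z_{α/2}
z_β = 0.31 · √38 - 1.960
z_β = 0.31 · 6.164 - 1.960
z_β = -0.049

Power = Φ(z_β) = Φ(-0.049) ≈ 0.480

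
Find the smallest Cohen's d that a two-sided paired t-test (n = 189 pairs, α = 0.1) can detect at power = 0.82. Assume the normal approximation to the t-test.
d ≈ 0.19

Minimum detectable effect (paired t-test, normal approximation):
d = (z_{α/2} + z_β) / √n
d = (1.645 + 0.915) / √189
d = 2.560 / 13.748
d ≈ 0.19

By Cohen's convention (0.2 small / 0.5 medium / 0.8 large): very small effect.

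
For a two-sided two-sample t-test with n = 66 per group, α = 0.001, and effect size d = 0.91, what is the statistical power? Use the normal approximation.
Power ≈ 0.97

Power calculation (two-sample t-test, normal approximation):
z_β = d · √(n/2) - z_{α/2}
z_β = 0.91 · √(66/2) - 3.291
z_β = 0.91 · 5.745 - 3.291
z_β = 1.937

Power = Φ(z_β) = Φ(1.937) ≈ 0.974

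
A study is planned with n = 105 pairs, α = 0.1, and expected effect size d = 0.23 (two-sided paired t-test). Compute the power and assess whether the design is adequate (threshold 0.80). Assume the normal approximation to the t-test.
Power ≈ 0.76; the study is underpowered (power < 0.80)

Power calculation (paired t-test, normal approximation):
z_β = d · √n - z_{α/2}
z_β = 0.23 · √105 - 1.645
z_β = 0.23 · 10.247 - 1.645
z_β = 0.712

Power = Φ(z_β) = Φ(0.712) ≈ 0.762

Effect size d = 0.23 is small by Cohen's convention (0.2/0.5/0.8).

Threshold: power ≥ 0.80 is conventionally adequate.
Power ≈ 0.76 → the study is underpowered (power < 0.80).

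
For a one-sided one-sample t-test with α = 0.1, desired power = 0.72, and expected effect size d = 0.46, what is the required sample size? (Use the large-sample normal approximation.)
n = 17

Sample size formula (one-sample t-test, normal approximation):
n = ((z_α + z_β) / d)²

z_α = 1.282 (for α = 0.1, one-sided)
z_β = 0.583 (for power = 0.72)
d = 0.46

n = ((1.282 + 0.583) / 0.46)²
n = (4.054)²
n ≈ 16.43
Round up to the next whole number: n = 17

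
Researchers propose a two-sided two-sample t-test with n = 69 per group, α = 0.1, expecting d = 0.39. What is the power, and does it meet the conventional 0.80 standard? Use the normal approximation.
Power ≈ 0.74; the study is underpowered (power < 0.80)

Power calculation (two-sample t-test, normal approximation):
z_β = d · √(n/2) - z_{α/2}
z_β = 0.39 · √(69/2) - 1.645
z_β = 0.39 · 5.874 - 1.645
z_β = 0.646

Power = Φ(z_β) = Φ(0.646) ≈ 0.741

Effect size d = 0.39 is small by Cohen's convention (0.2/0.5/0.8).

Threshold: power ≥ 0.80 is conventionally adequate.
Power ≈ 0.74 → the study is underpowered (power < 0.80).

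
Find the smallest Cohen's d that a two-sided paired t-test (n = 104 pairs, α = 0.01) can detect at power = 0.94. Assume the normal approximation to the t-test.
d ≈ 0.41

Minimum detectable effect (paired t-test, normal approximation):
d = (z_{α/2} + z_β) / √n
d = (2.576 + 1.555) / √104
d = 4.131 / 10.198
d ≈ 0.41

By Cohen's convention (0.2 small / 0.5 medium / 0.8 large): small effect.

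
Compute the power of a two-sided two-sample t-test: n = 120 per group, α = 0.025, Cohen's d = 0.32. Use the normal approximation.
Power ≈ 0.59

Power calculation (two-sample t-test, normal approximation):
z_β = d · √(n/2) - z_{α/2}
z_β = 0.32 · √(120/2) - 2.241
z_β = 0.32 · 7.746 - 2.241
z_β = 0.237

Power = Φ(z_β) = Φ(0.237) ≈ 0.594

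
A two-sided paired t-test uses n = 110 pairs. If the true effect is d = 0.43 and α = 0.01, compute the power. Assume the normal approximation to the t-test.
Power ≈ 0.97

Power calculation (paired t-test, normal approximation):
z_β = d · √n - z_{α/2}
z_β = 0.43 · √110 - 2.576
z_β = 0.43 · 10.488 - 2.576
z_β = 1.934

Power = Φ(z_β) = Φ(1.934) ≈ 0.973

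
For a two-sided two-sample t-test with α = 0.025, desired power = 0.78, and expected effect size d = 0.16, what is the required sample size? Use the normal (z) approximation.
n = 710 per group

Sample size formula (two-sample t-test, normal approximation):
n = 2 · ((z_{α/2} + z_β) / d)²

z_{α/2} = 2.241 (for α = 0.025, two-sided)
z_β = 0.772 (for power = 0.78)
d = 0.16

n = 2 · ((2.241 + 0.772) / 0.16)²
n = 2 · (18.831)²
n ≈ 709.21
Round up to the next whole number: n = 710 per group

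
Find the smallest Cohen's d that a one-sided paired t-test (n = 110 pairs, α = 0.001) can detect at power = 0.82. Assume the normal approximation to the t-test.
d ≈ 0.38

Minimum detectable effect (paired t-test, normal approximation):
d = (z_α + z_β) / √n
d = (3.090 + 0.915) / √110
d = 4.006 / 10.488
d ≈ 0.38

By Cohen's convention (0.2 small / 0.5 medium / 0.8 large): small effect.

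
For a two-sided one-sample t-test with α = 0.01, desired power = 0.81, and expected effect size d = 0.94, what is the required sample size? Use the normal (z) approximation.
n = 14

Sample size formula (one-sample t-test, normal approximation):
n = ((z_{α/2} + z_β) / d)²

z_{α/2} = 2.576 (for α = 0.01, two-sided)
z_β = 0.878 (for power = 0.81)
d = 0.94

n = ((2.576 + 0.878) / 0.94)²
n = (3.674)²
n ≈ 13.50
Round up to the next whole number: n = 14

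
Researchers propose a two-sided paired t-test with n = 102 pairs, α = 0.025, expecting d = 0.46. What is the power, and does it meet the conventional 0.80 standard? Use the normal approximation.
Power ≈ 0.99; the study is adequately powered (power ≥ 0.80)

Power calculation (paired t-test, normal approximation):
z_β = d · √n - z_{α/2}
z_β = 0.46 · √102 - 2.241
z_β = 0.46 · 10.100 - 2.241
z_β = 2.404

Power = Φ(z_β) = Φ(2.404) ≈ 0.992

Effect size d = 0.46 is small by Cohen's convention (0.2/0.5/0.8).

Threshold: power ≥ 0.80 is conventionally adequate.
Power ≈ 0.99 → the study is adequately powered (power ≥ 0.80).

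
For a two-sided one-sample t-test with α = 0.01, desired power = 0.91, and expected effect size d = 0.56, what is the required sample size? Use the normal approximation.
n = 49

Sample size formula (one-sample t-test, normal approximation):
n = ((z_{α/2} + z_β) / d)²

z_{α/2} = 2.576 (for α = 0.01, two-sided)
z_β = 1.341 (for power = 0.91)
d = 0.56

n = ((2.576 + 1.341) / 0.56)²
n = (6.995)²
n ≈ 48.93
Round up to the next whole number: n = 49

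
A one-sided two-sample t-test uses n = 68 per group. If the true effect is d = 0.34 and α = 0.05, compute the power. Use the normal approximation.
Power ≈ 0.63

Power calculation (two-sample t-test, normal approximation):
z_β = d · √(n/2) - z_α
z_β = 0.34 · √(68/2) - 1.645
z_β = 0.34 · 5.831 - 1.645
z_β = 0.338

Power = Φ(z_β) = Φ(0.338) ≈ 0.632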